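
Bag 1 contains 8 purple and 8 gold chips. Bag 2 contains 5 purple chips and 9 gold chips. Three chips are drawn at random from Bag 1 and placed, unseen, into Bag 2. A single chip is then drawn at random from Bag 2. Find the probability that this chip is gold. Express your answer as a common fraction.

21/34

Condition on how many of the transferred chips are gold (from Bag 1: 8 gold of 16; then Bag 2 has 17 total).
  0 gold: C(8,0)C(8,3)/C(16,3) = 1/10; then P = 9/17
  1 gold: C(8,1)C(8,2)/C(16,3) = 2/5; then P = 10/17
  2 gold: C(8,2)C(8,1)/C(16,3) = 2/5; then P = 11/17
  3 gold: C(8,3)C(8,0)/C(16,3) = 1/10; then P = 12/17
P(gold from Bag 2) = 21/34 ≈ 0.6176.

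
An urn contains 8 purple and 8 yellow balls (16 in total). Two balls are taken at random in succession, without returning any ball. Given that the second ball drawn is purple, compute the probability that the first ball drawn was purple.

P(first=purple and the second ball drawn is purple) = (8/16)·(7/15) = 7/30.
P(the second ball drawn is purple) = Σ over first color = 7/30 + 4/15 = 1/2.
By Bayes, P(first=purple | the second ball drawn is purple) = 7/30 / 1/2 = 7/15 ≈ 0.4667.

7/15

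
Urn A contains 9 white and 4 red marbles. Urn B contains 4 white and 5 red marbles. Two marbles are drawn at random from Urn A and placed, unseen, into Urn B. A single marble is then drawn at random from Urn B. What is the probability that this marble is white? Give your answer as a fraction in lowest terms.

70/143

Condition on how many of the transferred marbles are white (from Urn A: 9 white of 13; then Urn B has 11 total).
  0 white: C(9,0)C(4,2)/C(13,2) = 1/13; then P = 4/11
  1 white: C(9,1)C(4,1)/C(13,2) = 6/13; then P = 5/11
  2 white: C(9,2)C(4,0)/C(13,2) = 6/13; then P = 6/11
P(white from Urn B) = 70/143 ≈ 0.4895.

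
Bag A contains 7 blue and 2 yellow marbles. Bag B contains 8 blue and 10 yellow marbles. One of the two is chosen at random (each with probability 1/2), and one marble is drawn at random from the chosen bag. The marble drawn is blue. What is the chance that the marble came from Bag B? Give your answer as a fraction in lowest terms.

P(blue | Bag A) = 7/9; P(blue | Bag B) = 4/9.
P(blue) = 1/2·7/9 + 1/2·4/9 = 11/18.
By Bayes' rule, P(Bag B | blue) = 2/9 / 11/18 = 4/11 ≈ 0.3636.

4/11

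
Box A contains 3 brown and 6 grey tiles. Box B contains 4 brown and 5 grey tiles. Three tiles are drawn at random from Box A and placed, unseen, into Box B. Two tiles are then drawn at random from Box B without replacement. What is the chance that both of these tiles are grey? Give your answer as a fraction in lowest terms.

85/264

Condition on how many of the transferred tiles are grey (from Box A: 6 grey of 9; then Box B has 12 total).
  0 grey: C(6,0)C(3,3)/C(9,3) = 1/84; then P = C(5,2)/C(12,2) = 5/33
  1 grey: C(6,1)C(3,2)/C(9,3) = 3/14; then P = C(6,2)/C(12,2) = 5/22
  2 grey: C(6,2)C(3,1)/C(9,3) = 15/28; then P = C(7,2)/C(12,2) = 7/22
  3 grey: C(6,3)C(3,0)/C(9,3) = 5/21; then P = C(8,2)/C(12,2) = 14/33
P(both grey) = 85/264 ≈ 0.3220.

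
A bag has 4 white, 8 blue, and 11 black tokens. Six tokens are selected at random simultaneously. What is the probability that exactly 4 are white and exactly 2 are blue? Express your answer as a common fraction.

4/14421

Unordered draws without replacement: count favorable combinations over C(23,6).
Favorable = C(4,4) · C(8,2) · C(11,0) = 28; total = C(23,6) = 100947.
P = 28/100947 = 4/14421 ≈ 0.0003.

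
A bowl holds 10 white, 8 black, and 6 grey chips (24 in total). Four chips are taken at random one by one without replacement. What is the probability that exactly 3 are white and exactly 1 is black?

160/1771

Unordered draws without replacement: count favorable combinations over C(24,4).
Favorable = C(10,3) · C(8,1) · C(6,0) = 960; total = C(24,4) = 10626.
P = 960/10626 = 160/1771 ≈ 0.0903.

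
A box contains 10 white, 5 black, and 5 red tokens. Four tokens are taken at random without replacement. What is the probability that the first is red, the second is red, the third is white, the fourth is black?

25/2907

Multiply the conditional probability of each draw in order, without replacement, so each draw removes one from its color and from the total.
P = (5/20) · (4/19) · (10/18) · (5/17) = 25/2907 ≈ 0.0086.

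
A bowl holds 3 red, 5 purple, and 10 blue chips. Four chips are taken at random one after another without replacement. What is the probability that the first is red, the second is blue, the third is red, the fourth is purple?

Multiply the conditional probability of each draw in order, without replacement, so each draw removes one from its color and from the total.
P = (3/18) · (10/17) · (2/16) · (5/15) = 5/1224 ≈ 0.0041.

5/1224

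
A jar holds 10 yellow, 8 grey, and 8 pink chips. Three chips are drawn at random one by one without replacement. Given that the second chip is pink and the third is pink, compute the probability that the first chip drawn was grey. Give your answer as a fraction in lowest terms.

1/3

P(first=grey and the second chip is pink and the third is pink) = (8/26)·(8/25)·(7/24) = 28/975.
P(E) = Σ over first color = 7/195 + 28/975 + 7/325 = 28/325.
By Bayes, P(first=grey | E) = 28/975 / 28/325 = 1/3 ≈ 0.3333.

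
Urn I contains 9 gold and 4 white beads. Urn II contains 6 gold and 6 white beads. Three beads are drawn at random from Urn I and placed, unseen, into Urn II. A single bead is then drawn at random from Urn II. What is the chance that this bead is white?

6/13

Condition on how many of the transferred beads are white (from Urn I: 4 white of 13; then Urn II has 15 total).
  0 white: C(4,0)C(9,3)/C(13,3) = 42/143; then P = 6/15
  1 white: C(4,1)C(9,2)/C(13,3) = 72/143; then P = 7/15
  2 white: C(4,2)C(9,1)/C(13,3) = 27/143; then P = 8/15
  3 white: C(4,3)C(9,0)/C(13,3) = 2/143; then P = 9/15
P(white from Urn II) = 6/13 ≈ 0.4615.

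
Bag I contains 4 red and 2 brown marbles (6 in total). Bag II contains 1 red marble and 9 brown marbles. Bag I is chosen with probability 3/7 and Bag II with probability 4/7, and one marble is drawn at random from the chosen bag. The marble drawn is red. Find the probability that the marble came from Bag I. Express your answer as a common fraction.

5/6

P(red | Bag I) = 2/3; P(red | Bag II) = 1/10.
P(red) = 3/7·2/3 + 4/7·1/10 = 12/35.
By Bayes' rule, P(Bag I | red) = 2/7 / 12/35 = 5/6 ≈ 0.8333.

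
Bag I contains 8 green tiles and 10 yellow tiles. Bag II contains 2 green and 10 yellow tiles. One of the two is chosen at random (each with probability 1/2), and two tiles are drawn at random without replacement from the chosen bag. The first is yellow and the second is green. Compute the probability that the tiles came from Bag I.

P(E | Bag I) = 40/153; P(E | Bag II) = 5/33.
P(E) = 1/2·40/153 + 1/2·5/33 = 695/3366.
By Bayes' rule, P(Bag I | E) = 20/153 / 695/3366 = 88/139 ≈ 0.6331.

88/139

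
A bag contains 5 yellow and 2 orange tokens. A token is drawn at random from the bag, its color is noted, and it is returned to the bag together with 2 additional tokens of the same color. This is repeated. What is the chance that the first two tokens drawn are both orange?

8/63

After a orange draw the bag holds 4 orange out of 9.
P = (2/7)·(4/9) = 8/63 ≈ 0.1270.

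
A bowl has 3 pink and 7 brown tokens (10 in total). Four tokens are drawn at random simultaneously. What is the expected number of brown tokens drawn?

By linearity of expectation, E[X] = Σ P(draw i is brown); by symmetry each draw (even without replacement) has P(brown) = 7/10.
E[X] = 4 · 7/10 = 14/5 ≈ 2.8000.

14/5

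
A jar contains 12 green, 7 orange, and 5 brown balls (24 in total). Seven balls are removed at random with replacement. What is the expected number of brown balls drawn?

By linearity of expectation, E[X] = Σ P(draw i is brown); each independent draw has P(brown) = 5/24.
E[X] = 7 · 5/24 = 35/24 ≈ 1.4583.

35/24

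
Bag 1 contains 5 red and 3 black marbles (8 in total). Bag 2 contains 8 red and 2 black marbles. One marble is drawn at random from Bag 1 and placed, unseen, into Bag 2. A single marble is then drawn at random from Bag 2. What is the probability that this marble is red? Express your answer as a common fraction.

Condition on how many of the transferred marbles are red (from Bag 1: 5 red of 8; then Bag 2 has 11 total).
  0 red: C(5,0)C(3,1)/C(8,1) = 3/8; then P = 8/11
  1 red: C(5,1)C(3,0)/C(8,1) = 5/8; then P = 9/11
P(red from Bag 2) = 69/88 ≈ 0.7841.

69/88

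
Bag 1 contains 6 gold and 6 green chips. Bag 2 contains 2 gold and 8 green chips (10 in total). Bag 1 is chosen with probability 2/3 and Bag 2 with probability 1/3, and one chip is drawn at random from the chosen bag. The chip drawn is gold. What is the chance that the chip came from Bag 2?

P(gold | Bag 1) = 1/2; P(gold | Bag 2) = 1/5.
P(gold) = 2/3·1/2 + 1/3·1/5 = 2/5.
By Bayes' rule, P(Bag 2 | gold) = 1/15 / 2/5 = 1/6 ≈ 0.1667.

1/6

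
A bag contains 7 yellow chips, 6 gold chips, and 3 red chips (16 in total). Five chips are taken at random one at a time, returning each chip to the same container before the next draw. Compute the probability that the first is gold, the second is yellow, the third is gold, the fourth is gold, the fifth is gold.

Multiply the conditional probability of each draw in order, with replacement (the composition resets each draw).
P = (6/16) · (7/16) · (6/16) · (6/16) · (6/16) = 567/65536 ≈ 0.0087.

567/65536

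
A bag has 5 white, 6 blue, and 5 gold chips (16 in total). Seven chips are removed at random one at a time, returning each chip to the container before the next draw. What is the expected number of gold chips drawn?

35/16

By linearity of expectation, E[X] = Σ P(draw i is gold); each independent draw has P(gold) = 5/16.
E[X] = 7 · 5/16 = 35/16 ≈ 2.1875.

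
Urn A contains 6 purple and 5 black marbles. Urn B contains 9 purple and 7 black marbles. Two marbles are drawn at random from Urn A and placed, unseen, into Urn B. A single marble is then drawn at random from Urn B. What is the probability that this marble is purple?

37/66

Condition on how many of the transferred marbles are purple (from Urn A: 6 purple of 11; then Urn B has 18 total).
  0 purple: C(6,0)C(5,2)/C(11,2) = 2/11; then P = 9/18
  1 purple: C(6,1)C(5,1)/C(11,2) = 6/11; then P = 10/18
  2 purple: C(6,2)C(5,0)/C(11,2) = 3/11; then P = 11/18
P(purple from Urn B) = 37/66 ≈ 0.5606.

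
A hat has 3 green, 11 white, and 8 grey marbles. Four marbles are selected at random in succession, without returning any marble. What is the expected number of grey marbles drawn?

By linearity of expectation, E[X] = Σ P(draw i is grey); by symmetry each draw (even without replacement) has P(grey) = 8/22.
E[X] = 4 · 8/22 = 16/11 ≈ 1.4545.

16/11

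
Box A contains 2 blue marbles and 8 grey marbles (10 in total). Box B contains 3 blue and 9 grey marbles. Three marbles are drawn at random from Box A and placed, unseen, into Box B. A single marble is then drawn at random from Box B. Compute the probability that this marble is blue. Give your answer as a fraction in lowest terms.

Condition on how many of the transferred marbles are blue (from Box A: 2 blue of 10; then Box B has 15 total).
  0 blue: C(2,0)C(8,3)/C(10,3) = 7/15; then P = 3/15
  1 blue: C(2,1)C(8,2)/C(10,3) = 7/15; then P = 4/15
  2 blue: C(2,2)C(8,1)/C(10,3) = 1/15; then P = 5/15
P(blue from Box B) = 6/25 ≈ 0.2400.

6/25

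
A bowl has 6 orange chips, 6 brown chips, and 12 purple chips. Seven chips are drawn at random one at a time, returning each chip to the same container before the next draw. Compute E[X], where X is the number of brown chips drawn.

7/4

By linearity of expectation, E[X] = Σ P(draw i is brown); each independent draw has P(brown) = 6/24.
E[X] = 7 · 6/24 = 7/4 ≈ 1.7500.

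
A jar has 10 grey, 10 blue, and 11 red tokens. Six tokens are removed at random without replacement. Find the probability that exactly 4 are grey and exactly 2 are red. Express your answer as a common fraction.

550/35061

Unordered draws without replacement: count favorable combinations over C(31,6).
Favorable = C(10,4) · C(10,0) · C(11,2) = 11550; total = C(31,6) = 736281.
P = 11550/736281 = 550/35061 ≈ 0.0157.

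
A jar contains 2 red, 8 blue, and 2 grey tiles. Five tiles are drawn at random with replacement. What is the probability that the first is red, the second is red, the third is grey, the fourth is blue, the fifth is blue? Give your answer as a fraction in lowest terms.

Multiply the conditional probability of each draw in order, with replacement (the composition resets each draw).
P = (2/12) · (2/12) · (2/12) · (8/12) · (8/12) = 1/486 ≈ 0.0021.

1/486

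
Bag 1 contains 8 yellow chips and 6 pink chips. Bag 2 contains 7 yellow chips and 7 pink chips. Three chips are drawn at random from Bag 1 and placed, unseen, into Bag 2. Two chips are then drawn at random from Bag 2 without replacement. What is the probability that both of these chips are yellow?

441/1768

Condition on how many of the transferred chips are yellow (from Bag 1: 8 yellow of 14; then Bag 2 has 17 total).
  0 yellow: C(8,0)C(6,3)/C(14,3) = 5/91; then P = C(7,2)/C(17,2) = 21/136
  1 yellow: C(8,1)C(6,2)/C(14,3) = 30/91; then P = C(8,2)/C(17,2) = 7/34
  2 yellow: C(8,2)C(6,1)/C(14,3) = 6/13; then P = C(9,2)/C(17,2) = 9/34
  3 yellow: C(8,3)C(6,0)/C(14,3) = 2/13; then P = C(10,2)/C(17,2) = 45/136
P(both yellow) = 441/1768 ≈ 0.2494.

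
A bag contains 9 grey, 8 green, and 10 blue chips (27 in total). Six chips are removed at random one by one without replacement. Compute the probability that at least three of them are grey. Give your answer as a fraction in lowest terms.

Sum the hypergeometric tail for j = 3,…,6 grey chips.
Favorable = C(9,3)·C(18,3) + C(9,4)·C(18,2) + C(9,5)·C(18,1) + C(9,6)·C(18,0) = 90174; total = C(27,6) = 296010.
P = 90174/296010 = 15029/49335 ≈ 0.3046.

15029/49335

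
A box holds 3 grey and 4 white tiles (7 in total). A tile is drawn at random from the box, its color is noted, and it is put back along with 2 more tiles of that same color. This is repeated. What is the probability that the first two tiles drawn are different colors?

8/21

Either white then grey, or grey then white; after the first draw the total is 9.
P = (4/7)·(3/9) + (3/7)·(4/9) = 8/21 ≈ 0.3810.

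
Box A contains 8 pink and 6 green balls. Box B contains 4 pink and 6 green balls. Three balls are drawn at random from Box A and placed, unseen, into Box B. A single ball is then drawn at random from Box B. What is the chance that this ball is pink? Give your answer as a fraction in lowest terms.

40/91

Condition on how many of the transferred balls are pink (from Box A: 8 pink of 14; then Box B has 13 total).
  0 pink: C(8,0)C(6,3)/C(14,3) = 5/91; then P = 4/13
  1 pink: C(8,1)C(6,2)/C(14,3) = 30/91; then P = 5/13
  2 pink: C(8,2)C(6,1)/C(14,3) = 6/13; then P = 6/13
  3 pink: C(8,3)C(6,0)/C(14,3) = 2/13; then P = 7/13
P(pink from Box B) = 40/91 ≈ 0.4396.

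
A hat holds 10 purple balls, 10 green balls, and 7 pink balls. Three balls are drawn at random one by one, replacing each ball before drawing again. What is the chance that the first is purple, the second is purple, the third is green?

Multiply the conditional probability of each draw in order, with replacement (the composition resets each draw).
P = (10/27) · (10/27) · (10/27) = 1000/19683 ≈ 0.0508.

1000/19683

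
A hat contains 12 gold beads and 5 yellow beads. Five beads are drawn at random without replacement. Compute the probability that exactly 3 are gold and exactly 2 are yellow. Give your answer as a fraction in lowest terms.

Unordered draws without replacement: count favorable combinations over C(17,5).
Favorable = C(12,3) · C(5,2) = 2200; total = C(17,5) = 6188.
P = 2200/6188 = 550/1547 ≈ 0.3555.

550/1547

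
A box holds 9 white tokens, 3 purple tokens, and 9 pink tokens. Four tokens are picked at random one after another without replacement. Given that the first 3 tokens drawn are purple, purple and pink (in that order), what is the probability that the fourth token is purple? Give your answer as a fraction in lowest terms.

1/18

After removing 2 purple, 1 pink, the box has 1 purple out of 18 remaining.
P(fourth is purple | given) = 1/18 ≈ 0.0556.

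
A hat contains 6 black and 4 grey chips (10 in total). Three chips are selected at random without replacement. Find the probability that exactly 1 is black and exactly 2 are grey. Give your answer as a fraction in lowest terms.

3/10

Unordered draws without replacement: count favorable combinations over C(10,3).
Favorable = C(6,1) · C(4,2) = 36; total = C(10,3) = 120.
P = 36/120 = 3/10 ≈ 0.3000.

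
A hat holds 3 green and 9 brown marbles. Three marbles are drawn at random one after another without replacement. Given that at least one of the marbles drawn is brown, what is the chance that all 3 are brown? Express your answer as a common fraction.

P(all 3 brown) = C(9,3)/C(12,3) = 21/55; P(at least one brown) = 1 − C(3,3)/C(12,3) = 219/220.
Since 'all 3 brown' ⊆ 'at least one brown', P(all 3 | at least one) = 21/55 / 219/220 = 28/73 ≈ 0.3836.

28/73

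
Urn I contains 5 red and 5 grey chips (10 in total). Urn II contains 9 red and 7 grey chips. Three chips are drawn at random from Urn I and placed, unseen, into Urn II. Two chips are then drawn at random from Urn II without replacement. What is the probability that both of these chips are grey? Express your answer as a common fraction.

193/1026

Condition on how many of the transferred chips are grey (from Urn I: 5 grey of 10; then Urn II has 19 total).
  0 grey: C(5,0)C(5,3)/C(10,3) = 1/12; then P = C(7,2)/C(19,2) = 7/57
  1 grey: C(5,1)C(5,2)/C(10,3) = 5/12; then P = C(8,2)/C(19,2) = 28/171
  2 grey: C(5,2)C(5,1)/C(10,3) = 5/12; then P = C(9,2)/C(19,2) = 4/19
  3 grey: C(5,3)C(5,0)/C(10,3) = 1/12; then P = C(10,2)/C(19,2) = 5/19
P(both grey) = 193/1026 ≈ 0.1881.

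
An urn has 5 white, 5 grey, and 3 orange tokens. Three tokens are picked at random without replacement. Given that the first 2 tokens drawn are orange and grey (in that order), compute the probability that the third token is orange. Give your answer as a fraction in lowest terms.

After removing 1 grey, 1 orange, the urn has 2 orange out of 11 remaining.
P(third is orange | given) = 2/11 ≈ 0.1818.

2/11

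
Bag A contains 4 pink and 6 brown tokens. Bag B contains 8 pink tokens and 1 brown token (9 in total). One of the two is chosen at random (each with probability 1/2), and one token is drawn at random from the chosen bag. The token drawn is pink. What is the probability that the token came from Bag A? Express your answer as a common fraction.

P(pink | Bag A) = 2/5; P(pink | Bag B) = 8/9.
P(pink) = 1/2·2/5 + 1/2·8/9 = 29/45.
By Bayes' rule, P(Bag A | pink) = 1/5 / 29/45 = 9/29 ≈ 0.3103.

9/29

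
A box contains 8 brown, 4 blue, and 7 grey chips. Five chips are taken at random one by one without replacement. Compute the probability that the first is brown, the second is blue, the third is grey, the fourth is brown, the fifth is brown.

Multiply the conditional probability of each draw in order, without replacement, so each draw removes one from its color and from the total.
P = (8/19) · (4/18) · (7/17) · (7/16) · (6/15) = 98/14535 ≈ 0.0067.

98/14535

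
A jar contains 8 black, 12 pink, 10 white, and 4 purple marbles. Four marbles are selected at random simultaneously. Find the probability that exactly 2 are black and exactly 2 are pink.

Unordered draws without replacement: count favorable combinations over C(34,4).
Favorable = C(8,2) · C(12,2) · C(10,0) · C(4,0) = 1848; total = C(34,4) = 46376.
P = 1848/46376 = 21/527 ≈ 0.0398.

21/527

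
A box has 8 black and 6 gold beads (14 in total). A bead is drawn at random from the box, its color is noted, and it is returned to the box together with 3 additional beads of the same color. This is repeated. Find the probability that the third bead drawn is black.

4/7

Sum over the four possibilities for the first two draws (black/not-black each), tracking how the black count and total change by +3 per draw.
P(third is black) = 4/7 ≈ 0.5714. (In a Pólya urn every draw has the same marginal probability 8/14.)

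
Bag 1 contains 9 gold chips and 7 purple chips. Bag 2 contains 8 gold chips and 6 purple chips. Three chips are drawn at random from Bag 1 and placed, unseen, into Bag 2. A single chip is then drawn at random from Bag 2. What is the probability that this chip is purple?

117/272

Condition on how many of the transferred chips are purple (from Bag 1: 7 purple of 16; then Bag 2 has 17 total).
  0 purple: C(7,0)C(9,3)/C(16,3) = 3/20; then P = 6/17
  1 purple: C(7,1)C(9,2)/C(16,3) = 9/20; then P = 7/17
  2 purple: C(7,2)C(9,1)/C(16,3) = 27/80; then P = 8/17
  3 purple: C(7,3)C(9,0)/C(16,3) = 1/16; then P = 9/17
P(purple from Bag 2) = 117/272 ≈ 0.4301.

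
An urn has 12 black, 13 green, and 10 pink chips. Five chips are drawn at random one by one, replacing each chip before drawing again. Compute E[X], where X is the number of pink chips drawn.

10/7

By linearity of expectation, E[X] = Σ P(draw i is pink); each independent draw has P(pink) = 10/35.
E[X] = 5 · 10/35 = 10/7 ≈ 1.4286.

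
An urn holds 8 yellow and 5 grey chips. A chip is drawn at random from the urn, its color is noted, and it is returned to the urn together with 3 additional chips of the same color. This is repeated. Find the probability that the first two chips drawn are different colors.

Either grey then yellow, or yellow then grey; after the first draw the total is 16.
P = (5/13)·(8/16) + (8/13)·(5/16) = 5/13 ≈ 0.3846.

5/13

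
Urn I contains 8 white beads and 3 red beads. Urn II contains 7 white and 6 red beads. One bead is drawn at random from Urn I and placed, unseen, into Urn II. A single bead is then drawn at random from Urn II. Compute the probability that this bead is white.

Condition on how many of the transferred beads are white (from Urn I: 8 white of 11; then Urn II has 14 total).
  0 white: C(8,0)C(3,1)/C(11,1) = 3/11; then P = 7/14
  1 white: C(8,1)C(3,0)/C(11,1) = 8/11; then P = 8/14
P(white from Urn II) = 85/154 ≈ 0.5519.

85/154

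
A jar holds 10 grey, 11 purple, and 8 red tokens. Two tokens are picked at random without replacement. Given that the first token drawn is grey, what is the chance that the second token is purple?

11/28

After removing 1 grey, the jar has 11 purple out of 28 remaining.
P(second is purple | given) = 11/28 ≈ 0.3929.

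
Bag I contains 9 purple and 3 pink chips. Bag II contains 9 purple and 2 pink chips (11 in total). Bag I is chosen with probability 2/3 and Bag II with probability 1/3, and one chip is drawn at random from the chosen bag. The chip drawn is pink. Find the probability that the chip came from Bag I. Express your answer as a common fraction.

11/15

P(pink | Bag I) = 1/4; P(pink | Bag II) = 2/11.
P(pink) = 2/3·1/4 + 1/3·2/11 = 5/22.
By Bayes' rule, P(Bag I | pink) = 1/6 / 5/22 = 11/15 ≈ 0.7333.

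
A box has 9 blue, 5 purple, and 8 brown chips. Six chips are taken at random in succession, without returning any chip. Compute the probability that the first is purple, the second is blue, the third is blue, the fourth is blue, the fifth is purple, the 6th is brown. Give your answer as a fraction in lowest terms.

Multiply the conditional probability of each draw in order, without replacement, so each draw removes one from its color and from the total.
P = (5/22) · (9/21) · (8/20) · (7/19) · (4/18) · (8/17) = 16/10659 ≈ 0.0015.

16/10659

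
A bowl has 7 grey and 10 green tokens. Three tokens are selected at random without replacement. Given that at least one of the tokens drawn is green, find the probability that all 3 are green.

8/43

P(all 3 green) = C(10,3)/C(17,3) = 3/17; P(at least one green) = 1 − C(7,3)/C(17,3) = 129/136.
Since 'all 3 green' ⊆ 'at least one green', P(all 3 | at least one) = 3/17 / 129/136 = 8/43 ≈ 0.1860.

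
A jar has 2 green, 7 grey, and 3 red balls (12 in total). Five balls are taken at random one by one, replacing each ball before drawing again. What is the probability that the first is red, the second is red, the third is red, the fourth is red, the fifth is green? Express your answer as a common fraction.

Multiply the conditional probability of each draw in order, with replacement (the composition resets each draw).
P = (3/12) · (3/12) · (3/12) · (3/12) · (2/12) = 1/1536 ≈ 0.0007.

1/1536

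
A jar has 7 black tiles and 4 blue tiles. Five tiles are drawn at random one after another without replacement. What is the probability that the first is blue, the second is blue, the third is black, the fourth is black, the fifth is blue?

1/55

Multiply the conditional probability of each draw in order, without replacement, so each draw removes one from its color and from the total.
P = (4/11) · (3/10) · (7/9) · (6/8) · (2/7) = 1/55 ≈ 0.0182.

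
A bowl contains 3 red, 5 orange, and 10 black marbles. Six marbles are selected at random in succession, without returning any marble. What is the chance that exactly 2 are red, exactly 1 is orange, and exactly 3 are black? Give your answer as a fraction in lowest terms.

Unordered draws without replacement: count favorable combinations over C(18,6).
Favorable = C(3,2) · C(5,1) · C(10,3) = 1800; total = C(18,6) = 18564.
P = 1800/18564 = 150/1547 ≈ 0.0970.

150/1547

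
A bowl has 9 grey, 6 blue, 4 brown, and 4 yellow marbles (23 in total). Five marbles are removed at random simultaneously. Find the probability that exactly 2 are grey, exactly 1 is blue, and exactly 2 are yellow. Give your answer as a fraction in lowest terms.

Unordered draws without replacement: count favorable combinations over C(23,5).
Favorable = C(9,2) · C(6,1) · C(4,0) · C(4,2) = 1296; total = C(23,5) = 33649.
P = 1296/33649 = 1296/33649 ≈ 0.0385.

1296/33649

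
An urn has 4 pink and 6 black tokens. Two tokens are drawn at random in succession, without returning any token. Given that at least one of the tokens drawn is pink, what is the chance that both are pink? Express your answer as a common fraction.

1/5

P(both pink) = C(4,2)/C(10,2) = 2/15; P(at least one pink) = 1 − C(6,2)/C(10,2) = 2/3.
Since 'both pink' ⊆ 'at least one pink', P(both | at least one) = 2/15 / 2/3 = 1/5 ≈ 0.2000.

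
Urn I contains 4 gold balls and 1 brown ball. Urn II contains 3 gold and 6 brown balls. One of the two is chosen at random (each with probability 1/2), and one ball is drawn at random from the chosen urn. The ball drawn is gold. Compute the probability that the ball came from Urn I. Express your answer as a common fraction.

P(gold | Urn I) = 4/5; P(gold | Urn II) = 1/3.
P(gold) = 1/2·4/5 + 1/2·1/3 = 17/30.
By Bayes' rule, P(Urn I | gold) = 2/5 / 17/30 = 12/17 ≈ 0.7059.

12/17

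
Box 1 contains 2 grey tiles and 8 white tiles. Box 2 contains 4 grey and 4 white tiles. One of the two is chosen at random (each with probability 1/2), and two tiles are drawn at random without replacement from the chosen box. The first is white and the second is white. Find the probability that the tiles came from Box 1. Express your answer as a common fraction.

P(E | Box 1) = 28/45; P(E | Box 2) = 3/14.
P(E) = 1/2·28/45 + 1/2·3/14 = 527/1260.
By Bayes' rule, P(Box 1 | E) = 14/45 / 527/1260 = 392/527 ≈ 0.7438.

392/527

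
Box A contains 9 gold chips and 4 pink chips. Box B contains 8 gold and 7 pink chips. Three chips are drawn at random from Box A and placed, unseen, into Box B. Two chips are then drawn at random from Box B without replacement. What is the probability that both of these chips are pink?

Condition on how many of the transferred chips are pink (from Box A: 4 pink of 13; then Box B has 18 total).
  0 pink: C(4,0)C(9,3)/C(13,3) = 42/143; then P = C(7,2)/C(18,2) = 7/51
  1 pink: C(4,1)C(9,2)/C(13,3) = 72/143; then P = C(8,2)/C(18,2) = 28/153
  2 pink: C(4,2)C(9,1)/C(13,3) = 27/143; then P = C(9,2)/C(18,2) = 4/17
  3 pink: C(4,3)C(9,0)/C(13,3) = 2/143; then P = C(10,2)/C(18,2) = 5/17
P(both pink) = 40/221 ≈ 0.1810.

40/221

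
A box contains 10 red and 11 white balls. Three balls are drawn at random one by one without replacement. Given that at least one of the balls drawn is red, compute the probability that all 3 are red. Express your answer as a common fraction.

P(all 3 red) = C(10,3)/C(21,3) = 12/133; P(at least one red) = 1 − C(11,3)/C(21,3) = 233/266.
Since 'all 3 red' ⊆ 'at least one red', P(all 3 | at least one) = 12/133 / 233/266 = 24/233 ≈ 0.1030.

24/233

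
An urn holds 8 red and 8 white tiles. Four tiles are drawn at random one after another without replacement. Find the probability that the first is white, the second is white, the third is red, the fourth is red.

14/195

Multiply the conditional probability of each draw in order, without replacement, so each draw removes one from its color and from the total.
P = (8/16) · (7/15) · (8/14) · (7/13) = 14/195 ≈ 0.0718.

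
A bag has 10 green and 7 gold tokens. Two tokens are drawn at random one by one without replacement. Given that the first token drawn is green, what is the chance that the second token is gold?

7/16

After removing 1 green, the bag has 7 gold out of 16 remaining.
P(second is gold | given) = 7/16 ≈ 0.4375.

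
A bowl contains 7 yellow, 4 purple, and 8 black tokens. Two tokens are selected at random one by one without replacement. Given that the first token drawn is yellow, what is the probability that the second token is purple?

After removing 1 yellow, the bowl has 4 purple out of 18 remaining.
P(second is purple | given) = 4/18 = 2/9 ≈ 0.2222.

2/9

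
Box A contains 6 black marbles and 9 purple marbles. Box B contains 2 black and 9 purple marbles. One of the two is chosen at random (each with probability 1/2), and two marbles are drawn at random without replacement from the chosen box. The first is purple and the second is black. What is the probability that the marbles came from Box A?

11/18

P(E | Box A) = 9/35; P(E | Box B) = 9/55.
P(E) = 1/2·9/35 + 1/2·9/55 = 81/385.
By Bayes' rule, P(Box A | E) = 9/70 / 81/385 = 11/18 ≈ 0.6111.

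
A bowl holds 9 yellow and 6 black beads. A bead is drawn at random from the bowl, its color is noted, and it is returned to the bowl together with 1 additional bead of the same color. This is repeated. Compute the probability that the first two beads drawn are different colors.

9/20

Either yellow then black, or black then yellow; after the first draw the total is 16.
P = (9/15)·(6/16) + (6/15)·(9/16) = 9/20 ≈ 0.4500.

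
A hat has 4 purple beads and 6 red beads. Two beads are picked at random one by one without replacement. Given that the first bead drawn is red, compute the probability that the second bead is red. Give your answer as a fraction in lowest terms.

5/9

After removing 1 red, the hat has 5 red out of 9 remaining.
P(second is red | given) = 5/9 ≈ 0.5556.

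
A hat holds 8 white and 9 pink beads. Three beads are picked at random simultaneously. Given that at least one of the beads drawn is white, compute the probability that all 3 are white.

P(all 3 white) = C(8,3)/C(17,3) = 7/85; P(at least one white) = 1 − C(9,3)/C(17,3) = 149/170.
Since 'all 3 white' ⊆ 'at least one white', P(all 3 | at least one) = 7/85 / 149/170 = 14/149 ≈ 0.0940.

14/149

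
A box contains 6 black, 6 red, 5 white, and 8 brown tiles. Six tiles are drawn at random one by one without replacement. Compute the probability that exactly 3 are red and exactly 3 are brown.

Unordered draws without replacement: count favorable combinations over C(25,6).
Favorable = C(6,0) · C(6,3) · C(5,0) · C(8,3) = 1120; total = C(25,6) = 177100.
P = 1120/177100 = 8/1265 ≈ 0.0063.

8/1265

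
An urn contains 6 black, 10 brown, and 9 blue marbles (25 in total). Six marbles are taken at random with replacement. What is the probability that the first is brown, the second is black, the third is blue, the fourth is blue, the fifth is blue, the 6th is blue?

Multiply the conditional probability of each draw in order, with replacement (the composition resets each draw).
P = (10/25) · (6/25) · (9/25) · (9/25) · (9/25) · (9/25) = 78732/48828125 ≈ 0.0016.

78732/48828125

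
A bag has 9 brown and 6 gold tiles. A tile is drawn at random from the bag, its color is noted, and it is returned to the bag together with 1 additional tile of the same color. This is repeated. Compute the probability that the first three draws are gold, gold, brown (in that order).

Track the composition after each reinforcement of +1.
P = (6/15) · (7/16) · (9/17) = 63/680 ≈ 0.0926.

63/680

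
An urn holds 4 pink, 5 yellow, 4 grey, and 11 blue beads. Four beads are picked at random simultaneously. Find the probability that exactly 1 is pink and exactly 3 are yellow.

Unordered draws without replacement: count favorable combinations over C(24,4).
Favorable = C(4,1) · C(5,3) · C(4,0) · C(11,0) = 40; total = C(24,4) = 10626.
P = 40/10626 = 20/5313 ≈ 0.0038.

20/5313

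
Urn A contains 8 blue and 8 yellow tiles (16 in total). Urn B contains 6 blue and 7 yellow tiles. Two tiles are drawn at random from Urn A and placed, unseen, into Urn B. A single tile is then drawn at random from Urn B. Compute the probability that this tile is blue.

7/15

Condition on how many of the transferred tiles are blue (from Urn A: 8 blue of 16; then Urn B has 15 total).
  0 blue: C(8,0)C(8,2)/C(16,2) = 7/30; then P = 6/15
  1 blue: C(8,1)C(8,1)/C(16,2) = 8/15; then P = 7/15
  2 blue: C(8,2)C(8,0)/C(16,2) = 7/30; then P = 8/15
P(blue from Urn B) = 7/15 ≈ 0.4667.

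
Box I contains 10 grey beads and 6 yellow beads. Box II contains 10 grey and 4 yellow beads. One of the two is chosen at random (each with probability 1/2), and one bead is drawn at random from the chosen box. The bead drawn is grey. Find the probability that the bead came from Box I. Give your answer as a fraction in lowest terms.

P(grey | Box I) = 5/8; P(grey | Box II) = 5/7.
P(grey) = 1/2·5/8 + 1/2·5/7 = 75/112.
By Bayes' rule, P(Box I | grey) = 5/16 / 75/112 = 7/15 ≈ 0.4667.

7/15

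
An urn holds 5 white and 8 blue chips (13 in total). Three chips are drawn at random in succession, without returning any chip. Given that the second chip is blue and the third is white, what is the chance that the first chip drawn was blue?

7/11

P(first=blue and the second chip is blue and the third is white) = (8/13)·(7/12)·(5/11) = 70/429.
P(E) = Σ over first color = 40/429 + 70/429 = 10/39.
By Bayes, P(first=blue | E) = 70/429 / 10/39 = 7/11 ≈ 0.6364.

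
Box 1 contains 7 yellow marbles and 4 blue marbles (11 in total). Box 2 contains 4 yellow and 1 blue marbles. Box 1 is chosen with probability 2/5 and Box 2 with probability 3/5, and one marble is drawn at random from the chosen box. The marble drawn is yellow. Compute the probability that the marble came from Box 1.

P(yellow | Box 1) = 7/11; P(yellow | Box 2) = 4/5.
P(yellow) = 2/5·7/11 + 3/5·4/5 = 202/275.
By Bayes' rule, P(Box 1 | yellow) = 14/55 / 202/275 = 35/101 ≈ 0.3465.

35/101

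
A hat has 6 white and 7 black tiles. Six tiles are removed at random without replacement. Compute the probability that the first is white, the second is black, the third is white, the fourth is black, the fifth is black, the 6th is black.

Multiply the conditional probability of each draw in order, without replacement, so each draw removes one from its color and from the total.
P = (6/13) · (7/12) · (5/11) · (6/10) · (5/9) · (4/8) = 35/1716 ≈ 0.0204.

35/1716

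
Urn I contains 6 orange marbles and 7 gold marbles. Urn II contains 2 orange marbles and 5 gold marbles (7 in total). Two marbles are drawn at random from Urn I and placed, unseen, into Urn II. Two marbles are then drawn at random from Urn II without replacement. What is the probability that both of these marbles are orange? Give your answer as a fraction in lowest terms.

79/936

Condition on how many of the transferred marbles are orange (from Urn I: 6 orange of 13; then Urn II has 9 total).
  0 orange: C(6,0)C(7,2)/C(13,2) = 7/26; then P = C(2,2)/C(9,2) = 1/36
  1 orange: C(6,1)C(7,1)/C(13,2) = 7/13; then P = C(3,2)/C(9,2) = 1/12
  2 orange: C(6,2)C(7,0)/C(13,2) = 5/26; then P = C(4,2)/C(9,2) = 1/6
P(both orange) = 79/936 ≈ 0.0844.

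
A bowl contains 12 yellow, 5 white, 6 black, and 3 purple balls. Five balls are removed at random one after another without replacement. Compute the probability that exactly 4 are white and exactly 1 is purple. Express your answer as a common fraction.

Unordered draws without replacement: count favorable combinations over C(26,5).
Favorable = C(12,0) · C(5,4) · C(6,0) · C(3,1) = 15; total = C(26,5) = 65780.
P = 15/65780 = 3/13156 ≈ 0.0002.

3/13156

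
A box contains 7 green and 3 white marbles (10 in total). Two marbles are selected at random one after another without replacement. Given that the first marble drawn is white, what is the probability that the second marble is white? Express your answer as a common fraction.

After removing 1 white, the box has 2 white out of 9 remaining.
P(second is white | given) = 2/9 ≈ 0.2222.

2/9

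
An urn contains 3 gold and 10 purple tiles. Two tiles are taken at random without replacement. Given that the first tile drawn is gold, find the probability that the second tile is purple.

5/6

After removing 1 gold, the urn has 10 purple out of 12 remaining.
P(second is purple | given) = 10/12 = 5/6 ≈ 0.8333.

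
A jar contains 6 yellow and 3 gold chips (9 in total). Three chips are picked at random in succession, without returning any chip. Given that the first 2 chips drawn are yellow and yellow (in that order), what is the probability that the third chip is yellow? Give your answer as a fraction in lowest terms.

After removing 2 yellow, the jar has 4 yellow out of 7 remaining.
P(third is yellow | given) = 4/7 ≈ 0.5714.

4/7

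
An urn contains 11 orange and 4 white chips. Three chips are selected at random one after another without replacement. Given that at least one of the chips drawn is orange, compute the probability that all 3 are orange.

P(all 3 orange) = C(11,3)/C(15,3) = 33/91; P(at least one orange) = 1 − C(4,3)/C(15,3) = 451/455.
Since 'all 3 orange' ⊆ 'at least one orange', P(all 3 | at least one) = 33/91 / 451/455 = 15/41 ≈ 0.3659.

15/41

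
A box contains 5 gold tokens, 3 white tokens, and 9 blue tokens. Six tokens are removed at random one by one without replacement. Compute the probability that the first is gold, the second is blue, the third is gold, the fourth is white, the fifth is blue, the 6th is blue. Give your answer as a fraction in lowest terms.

3/884

Multiply the conditional probability of each draw in order, without replacement, so each draw removes one from its color and from the total.
P = (5/17) · (9/16) · (4/15) · (3/14) · (8/13) · (7/12) = 3/884 ≈ 0.0034.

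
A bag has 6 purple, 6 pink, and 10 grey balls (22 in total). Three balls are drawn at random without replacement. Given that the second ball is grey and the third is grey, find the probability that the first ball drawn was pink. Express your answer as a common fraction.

3/10

P(first=pink and the second ball is grey and the third is grey) = (6/22)·(10/21)·(9/20) = 9/154.
P(E) = Σ over first color = 9/154 + 9/154 + 6/77 = 15/77.
By Bayes, P(first=pink | E) = 9/154 / 15/77 = 3/10 ≈ 0.3000.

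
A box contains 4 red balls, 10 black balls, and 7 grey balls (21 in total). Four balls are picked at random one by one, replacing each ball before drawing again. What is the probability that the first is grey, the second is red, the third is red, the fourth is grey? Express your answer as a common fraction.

Multiply the conditional probability of each draw in order, with replacement (the composition resets each draw).
P = (7/21) · (4/21) · (4/21) · (7/21) = 16/3969 ≈ 0.0040.

16/3969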